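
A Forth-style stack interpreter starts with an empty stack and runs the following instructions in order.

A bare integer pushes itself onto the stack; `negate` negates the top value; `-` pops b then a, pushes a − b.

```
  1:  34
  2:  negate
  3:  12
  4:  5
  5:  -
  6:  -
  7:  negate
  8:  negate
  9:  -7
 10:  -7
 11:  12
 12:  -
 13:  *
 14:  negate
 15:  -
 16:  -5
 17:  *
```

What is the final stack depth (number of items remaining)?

34     : [34]
negate : [-34]
12     : [-34, 12]
5      : [-34, 12, 5]
-      : [-34, 7]
-      : [-41]
negate : [41]
negate : [-41]
-7     : [-41, -7]
-7     : [-41, -7, -7]
12     : [-41, -7, -7, 12]
-      : [-41, -7, -19]
*      : [-41, 133]
negate : [-41, -133]
-      : [92]
-5     : [92, -5]
*      : [-460]

1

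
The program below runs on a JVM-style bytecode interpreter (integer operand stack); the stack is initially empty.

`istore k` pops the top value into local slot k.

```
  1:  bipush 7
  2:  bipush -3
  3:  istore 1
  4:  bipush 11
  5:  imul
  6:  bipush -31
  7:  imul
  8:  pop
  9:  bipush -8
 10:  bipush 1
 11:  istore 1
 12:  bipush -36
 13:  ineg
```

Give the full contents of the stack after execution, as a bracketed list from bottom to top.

[-8, 36]

bipush 7   : [7]
bipush -3  : [7, -3]
istore 1   : [7]
bipush 11  : [7, 11]
imul       : [77]
bipush -31 : [77, -31]
imul       : [-2387]
pop        : []
bipush -8  : [-8]
bipush 1   : [-8, 1]
istore 1   : [-8]
bipush -36 : [-8, -36]
ineg       : [-8, 36]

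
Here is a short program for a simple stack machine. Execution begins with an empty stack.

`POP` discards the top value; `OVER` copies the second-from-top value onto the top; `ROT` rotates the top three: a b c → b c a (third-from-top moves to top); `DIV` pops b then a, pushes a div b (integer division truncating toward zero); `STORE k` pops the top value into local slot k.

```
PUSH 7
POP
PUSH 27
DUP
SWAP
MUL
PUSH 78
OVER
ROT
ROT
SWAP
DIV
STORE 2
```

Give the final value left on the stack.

PUSH 7   [7]
POP      []
PUSH 27  [27]
DUP      [27, 27]
SWAP     [27, 27]
MUL      [729]
PUSH 78  [729, 78]
OVER     [729, 78, 729]
ROT      [78, 729, 729]
ROT      [729, 729, 78]
SWAP     [729, 78, 729]
DIV      [729, 0]
STORE 2  [729]

729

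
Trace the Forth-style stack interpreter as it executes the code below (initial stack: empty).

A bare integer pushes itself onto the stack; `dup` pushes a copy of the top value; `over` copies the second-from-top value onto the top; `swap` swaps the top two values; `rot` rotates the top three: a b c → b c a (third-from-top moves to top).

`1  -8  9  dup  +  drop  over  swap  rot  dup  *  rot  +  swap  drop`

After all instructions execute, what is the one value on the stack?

2

1     [1]
-8    [1, -8]
9     [1, -8, 9]
dup   [1, -8, 9, 9]
+     [1, -8, 18]
drop  [1, -8]
over  [1, -8, 1]
swap  [1, 1, -8]
rot   [1, -8, 1]
dup   [1, -8, 1, 1]
*     [1, -8, 1]
rot   [-8, 1, 1]
+     [-8, 2]
swap  [2, -8]
drop  [2]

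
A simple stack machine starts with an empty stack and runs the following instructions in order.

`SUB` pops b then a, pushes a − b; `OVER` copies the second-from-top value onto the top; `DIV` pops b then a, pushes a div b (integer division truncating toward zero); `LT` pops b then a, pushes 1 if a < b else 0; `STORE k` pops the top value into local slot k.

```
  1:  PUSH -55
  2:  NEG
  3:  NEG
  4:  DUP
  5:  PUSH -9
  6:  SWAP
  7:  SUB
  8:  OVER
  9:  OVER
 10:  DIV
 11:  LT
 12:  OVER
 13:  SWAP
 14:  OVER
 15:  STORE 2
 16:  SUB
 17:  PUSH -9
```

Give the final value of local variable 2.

-55

PUSH -55 → -55
NEG      → 55
NEG      → -55
DUP      → -55 -55
PUSH -9  → -55 -55 -9
SWAP     → -55 -9 -55
SUB      → -55 46
OVER     → -55 46 -55
OVER     → -55 46 -55 46
DIV      → -55 46 -1
LT       → -55 0
OVER     → -55 0 -55
SWAP     → -55 -55 0
OVER     → -55 -55 0 -55
STORE 2  → -55 -55 0
SUB      → -55 -55
PUSH -9  → -55 -55 -9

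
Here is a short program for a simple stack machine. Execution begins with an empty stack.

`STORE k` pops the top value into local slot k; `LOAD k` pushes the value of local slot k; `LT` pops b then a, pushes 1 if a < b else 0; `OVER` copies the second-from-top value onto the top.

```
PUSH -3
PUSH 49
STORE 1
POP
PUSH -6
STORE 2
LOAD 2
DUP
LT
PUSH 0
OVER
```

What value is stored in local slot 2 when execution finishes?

-6

PUSH -3 → -3
PUSH 49 → -3 49
STORE 1 → -3
POP     → (empty)
PUSH -6 → -6
STORE 2 → (empty)
LOAD 2  → -6
DUP     → -6 -6
LT      → 0
PUSH 0  → 0 0
OVER    → 0 0 0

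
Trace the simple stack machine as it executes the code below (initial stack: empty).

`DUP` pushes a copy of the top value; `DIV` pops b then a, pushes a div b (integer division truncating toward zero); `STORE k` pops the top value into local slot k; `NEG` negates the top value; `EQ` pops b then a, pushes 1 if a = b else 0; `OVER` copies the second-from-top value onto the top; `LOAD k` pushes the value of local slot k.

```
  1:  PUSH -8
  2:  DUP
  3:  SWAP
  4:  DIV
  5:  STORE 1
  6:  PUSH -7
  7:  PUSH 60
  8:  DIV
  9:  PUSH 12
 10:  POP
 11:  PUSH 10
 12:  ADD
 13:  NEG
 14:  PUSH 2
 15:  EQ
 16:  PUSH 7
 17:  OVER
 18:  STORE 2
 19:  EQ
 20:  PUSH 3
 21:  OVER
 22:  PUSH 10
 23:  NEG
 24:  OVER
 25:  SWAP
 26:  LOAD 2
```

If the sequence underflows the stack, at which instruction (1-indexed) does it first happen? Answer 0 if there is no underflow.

0

PUSH -8 : -8
DUP     : -8 -8
SWAP    : -8 -8
DIV     : 1
STORE 1 : (empty)
PUSH -7 : -7
PUSH 60 : -7 60
DIV     : 0
PUSH 12 : 0 12
POP     : 0
PUSH 10 : 0 10
ADD     : 10
NEG     : -10
PUSH 2  : -10 2
EQ      : 0
PUSH 7  : 0 7
OVER    : 0 7 0
STORE 2 : 0 7
EQ      : 0
PUSH 3  : 0 3
OVER    : 0 3 0
PUSH 10 : 0 3 0 10
NEG     : 0 3 0 -10
OVER    : 0 3 0 -10 0
SWAP    : 0 3 0 0 -10
LOAD 2  : 0 3 0 0 -10 0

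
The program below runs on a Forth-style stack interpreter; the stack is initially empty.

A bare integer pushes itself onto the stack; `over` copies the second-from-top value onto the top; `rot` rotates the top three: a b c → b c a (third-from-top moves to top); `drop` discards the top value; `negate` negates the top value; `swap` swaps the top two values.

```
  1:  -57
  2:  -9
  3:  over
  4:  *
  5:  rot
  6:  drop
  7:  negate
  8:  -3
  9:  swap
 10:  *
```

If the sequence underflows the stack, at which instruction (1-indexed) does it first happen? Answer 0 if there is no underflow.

5

-57  -> -57
-9   -> -57 -9
over -> -57 -9 -57
*    -> -57 513
rot  — needs 3 operands, stack has 2 → underflow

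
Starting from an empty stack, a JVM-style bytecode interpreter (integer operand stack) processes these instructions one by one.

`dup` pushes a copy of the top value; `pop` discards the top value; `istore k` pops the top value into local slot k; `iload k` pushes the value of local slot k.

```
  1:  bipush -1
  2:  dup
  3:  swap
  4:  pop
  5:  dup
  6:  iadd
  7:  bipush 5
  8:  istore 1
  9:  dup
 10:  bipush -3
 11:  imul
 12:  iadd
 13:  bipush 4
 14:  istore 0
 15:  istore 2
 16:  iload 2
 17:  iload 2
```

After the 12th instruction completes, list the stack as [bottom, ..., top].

bipush -1  [-1]
dup        [-1, -1]
swap       [-1, -1]
pop        [-1]
dup        [-1, -1]
iadd       [-2]
bipush 5   [-2, 5]
istore 1   [-2]
dup        [-2, -2]
bipush -3  [-2, -2, -3]
imul       [-2, 6]
iadd       [4]

[4]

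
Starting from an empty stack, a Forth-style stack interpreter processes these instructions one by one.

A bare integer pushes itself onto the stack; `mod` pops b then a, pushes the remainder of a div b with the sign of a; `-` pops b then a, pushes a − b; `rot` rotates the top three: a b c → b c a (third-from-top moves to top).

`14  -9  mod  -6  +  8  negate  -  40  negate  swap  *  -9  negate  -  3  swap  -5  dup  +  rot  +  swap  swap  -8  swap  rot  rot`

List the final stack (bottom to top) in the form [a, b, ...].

[-7, -289, -8]

14     → 14
-9     → 14 -9
mod    → 5
-6     → 5 -6
+      → -1
8      → -1 8
negate → -1 -8
-      → 7
40     → 7 40
negate → 7 -40
swap   → -40 7
*      → -280
-9     → -280 -9
negate → -280 9
-      → -289
3      → -289 3
swap   → 3 -289
-5     → 3 -289 -5
dup    → 3 -289 -5 -5
+      → 3 -289 -10
rot    → -289 -10 3
+      → -289 -7
swap   → -7 -289
swap   → -289 -7
-8     → -289 -7 -8
swap   → -289 -8 -7
rot    → -8 -7 -289
rot    → -7 -289 -8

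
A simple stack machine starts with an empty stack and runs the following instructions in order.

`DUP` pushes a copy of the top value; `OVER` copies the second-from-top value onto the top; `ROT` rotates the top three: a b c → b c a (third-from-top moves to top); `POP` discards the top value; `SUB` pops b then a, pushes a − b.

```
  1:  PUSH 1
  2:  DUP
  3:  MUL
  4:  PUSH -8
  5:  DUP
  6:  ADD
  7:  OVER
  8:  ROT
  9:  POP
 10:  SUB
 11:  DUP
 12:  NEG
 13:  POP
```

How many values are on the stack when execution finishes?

1

PUSH 1   [1]
DUP      [1, 1]
MUL      [1]
PUSH -8  [1, -8]
DUP      [1, -8, -8]
ADD      [1, -16]
OVER     [1, -16, 1]
ROT      [-16, 1, 1]
POP      [-16, 1]
SUB      [-17]
DUP      [-17, -17]
NEG      [-17, 17]
POP      [-17]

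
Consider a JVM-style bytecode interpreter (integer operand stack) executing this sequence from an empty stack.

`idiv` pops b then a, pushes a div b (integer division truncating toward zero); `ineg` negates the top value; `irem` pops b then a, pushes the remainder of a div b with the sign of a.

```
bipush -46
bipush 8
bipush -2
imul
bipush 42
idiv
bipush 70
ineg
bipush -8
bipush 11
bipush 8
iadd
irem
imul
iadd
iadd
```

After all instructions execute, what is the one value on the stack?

514

bipush -46 : -46
bipush 8   : -46 8
bipush -2  : -46 8 -2
imul       : -46 -16
bipush 42  : -46 -16 42
idiv       : -46 0
bipush 70  : -46 0 70
ineg       : -46 0 -70
bipush -8  : -46 0 -70 -8
bipush 11  : -46 0 -70 -8 11
bipush 8   : -46 0 -70 -8 11 8
iadd       : -46 0 -70 -8 19
irem       : -46 0 -70 -8
imul       : -46 0 560
iadd       : -46 560
iadd       : 514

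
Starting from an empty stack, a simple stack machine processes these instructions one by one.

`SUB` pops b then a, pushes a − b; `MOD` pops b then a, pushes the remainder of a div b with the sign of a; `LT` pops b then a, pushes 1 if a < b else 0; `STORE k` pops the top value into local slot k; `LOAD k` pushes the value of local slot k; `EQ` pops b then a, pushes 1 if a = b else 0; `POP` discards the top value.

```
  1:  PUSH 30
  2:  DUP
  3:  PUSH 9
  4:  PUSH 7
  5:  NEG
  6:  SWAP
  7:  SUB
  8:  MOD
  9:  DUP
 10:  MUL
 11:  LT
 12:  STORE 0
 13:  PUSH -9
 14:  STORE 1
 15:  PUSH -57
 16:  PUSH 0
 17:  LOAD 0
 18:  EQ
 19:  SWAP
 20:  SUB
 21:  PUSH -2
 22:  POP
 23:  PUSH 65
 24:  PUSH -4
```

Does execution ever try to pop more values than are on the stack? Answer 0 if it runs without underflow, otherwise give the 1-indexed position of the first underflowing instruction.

0

PUSH 30  → [30]
DUP      → [30, 30]
PUSH 9   → [30, 30, 9]
PUSH 7   → [30, 30, 9, 7]
NEG      → [30, 30, 9, -7]
SWAP     → [30, 30, -7, 9]
SUB      → [30, 30, -16]
MOD      → [30, 14]
DUP      → [30, 14, 14]
MUL      → [30, 196]
LT       → [1]
STORE 0  → []
PUSH -9  → [-9]
STORE 1  → []
PUSH -57 → [-57]
PUSH 0   → [-57, 0]
LOAD 0   → [-57, 0, 1]
EQ       → [-57, 0]
SWAP     → [0, -57]
SUB      → [57]
PUSH -2  → [57, -2]
POP      → [57]
PUSH 65  → [57, 65]
PUSH -4  → [57, 65, -4]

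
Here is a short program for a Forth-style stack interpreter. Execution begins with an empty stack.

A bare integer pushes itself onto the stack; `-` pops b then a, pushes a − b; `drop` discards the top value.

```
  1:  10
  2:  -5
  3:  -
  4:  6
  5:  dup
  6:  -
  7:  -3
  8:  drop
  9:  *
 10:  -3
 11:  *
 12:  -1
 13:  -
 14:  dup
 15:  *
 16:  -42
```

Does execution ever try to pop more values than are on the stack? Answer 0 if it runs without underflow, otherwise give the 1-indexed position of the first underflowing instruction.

0

10   -> [10]
-5   -> [10, -5]
-    -> [15]
6    -> [15, 6]
dup  -> [15, 6, 6]
-    -> [15, 0]
-3   -> [15, 0, -3]
drop -> [15, 0]
*    -> [0]
-3   -> [0, -3]
*    -> [0]
-1   -> [0, -1]
-    -> [1]
dup  -> [1, 1]
*    -> [1]
-42  -> [1, -42]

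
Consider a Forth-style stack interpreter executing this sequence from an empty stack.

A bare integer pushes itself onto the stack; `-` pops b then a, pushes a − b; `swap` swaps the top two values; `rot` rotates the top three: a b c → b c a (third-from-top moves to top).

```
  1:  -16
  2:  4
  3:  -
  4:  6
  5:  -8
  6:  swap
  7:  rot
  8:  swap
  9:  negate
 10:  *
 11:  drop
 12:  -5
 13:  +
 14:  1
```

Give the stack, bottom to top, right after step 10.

[-8, 120]

-16    -> -16
4      -> -16 4
-      -> -20
6      -> -20 6
-8     -> -20 6 -8
swap   -> -20 -8 6
rot    -> -8 6 -20
swap   -> -8 -20 6
negate -> -8 -20 -6
*      -> -8 120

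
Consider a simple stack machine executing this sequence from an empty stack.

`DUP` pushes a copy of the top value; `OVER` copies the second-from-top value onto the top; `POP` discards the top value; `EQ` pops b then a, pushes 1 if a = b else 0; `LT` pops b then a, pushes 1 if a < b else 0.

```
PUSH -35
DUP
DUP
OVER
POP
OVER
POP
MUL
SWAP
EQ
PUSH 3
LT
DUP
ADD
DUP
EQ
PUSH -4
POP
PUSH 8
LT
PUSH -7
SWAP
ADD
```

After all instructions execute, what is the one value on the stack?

-6

PUSH -35  [-35]
DUP       [-35, -35]
DUP       [-35, -35, -35]
OVER      [-35, -35, -35, -35]
POP       [-35, -35, -35]
OVER      [-35, -35, -35, -35]
POP       [-35, -35, -35]
MUL       [-35, 1225]
SWAP      [1225, -35]
EQ        [0]
PUSH 3    [0, 3]
LT        [1]
DUP       [1, 1]
ADD       [2]
DUP       [2, 2]
EQ        [1]
PUSH -4   [1, -4]
POP       [1]
PUSH 8    [1, 8]
LT        [1]
PUSH -7   [1, -7]
SWAP      [-7, 1]
ADD       [-6]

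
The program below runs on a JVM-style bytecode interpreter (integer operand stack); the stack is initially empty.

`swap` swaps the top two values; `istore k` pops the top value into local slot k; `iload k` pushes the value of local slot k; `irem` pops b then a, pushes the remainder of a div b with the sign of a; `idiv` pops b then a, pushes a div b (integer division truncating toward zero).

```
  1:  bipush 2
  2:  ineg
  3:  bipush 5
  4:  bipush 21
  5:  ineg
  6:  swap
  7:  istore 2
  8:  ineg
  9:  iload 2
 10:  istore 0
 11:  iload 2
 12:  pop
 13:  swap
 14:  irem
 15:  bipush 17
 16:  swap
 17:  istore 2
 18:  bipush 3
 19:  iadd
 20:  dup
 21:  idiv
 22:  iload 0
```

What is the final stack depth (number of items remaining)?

bipush 2  -> 2
ineg      -> -2
bipush 5  -> -2 5
bipush 21 -> -2 5 21
ineg      -> -2 5 -21
swap      -> -2 -21 5
istore 2  -> -2 -21
ineg      -> -2 21
iload 2   -> -2 21 5
istore 0  -> -2 21
iload 2   -> -2 21 5
pop       -> -2 21
swap      -> 21 -2
irem      -> 1
bipush 17 -> 1 17
swap      -> 17 1
istore 2  -> 17
bipush 3  -> 17 3
iadd      -> 20
dup       -> 20 20
idiv      -> 1
iload 0   -> 1 5

2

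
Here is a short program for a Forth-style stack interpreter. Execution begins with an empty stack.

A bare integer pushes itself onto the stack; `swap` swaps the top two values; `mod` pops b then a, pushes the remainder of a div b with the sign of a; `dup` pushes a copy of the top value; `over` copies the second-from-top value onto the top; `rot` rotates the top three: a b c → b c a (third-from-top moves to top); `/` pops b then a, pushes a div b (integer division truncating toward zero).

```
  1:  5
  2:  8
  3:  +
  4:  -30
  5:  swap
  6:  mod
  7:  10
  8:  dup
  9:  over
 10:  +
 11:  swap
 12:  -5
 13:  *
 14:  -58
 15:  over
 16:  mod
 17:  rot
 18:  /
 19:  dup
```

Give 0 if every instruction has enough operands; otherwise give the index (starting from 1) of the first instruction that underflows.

0

5    → [5]
8    → [5, 8]
+    → [13]
-30  → [13, -30]
swap → [-30, 13]
mod  → [-4]
10   → [-4, 10]
dup  → [-4, 10, 10]
over → [-4, 10, 10, 10]
+    → [-4, 10, 20]
swap → [-4, 20, 10]
-5   → [-4, 20, 10, -5]
*    → [-4, 20, -50]
-58  → [-4, 20, -50, -58]
over → [-4, 20, -50, -58, -50]
mod  → [-4, 20, -50, -8]
rot  → [-4, -50, -8, 20]
/    → [-4, -50, 0]
dup  → [-4, -50, 0, 0]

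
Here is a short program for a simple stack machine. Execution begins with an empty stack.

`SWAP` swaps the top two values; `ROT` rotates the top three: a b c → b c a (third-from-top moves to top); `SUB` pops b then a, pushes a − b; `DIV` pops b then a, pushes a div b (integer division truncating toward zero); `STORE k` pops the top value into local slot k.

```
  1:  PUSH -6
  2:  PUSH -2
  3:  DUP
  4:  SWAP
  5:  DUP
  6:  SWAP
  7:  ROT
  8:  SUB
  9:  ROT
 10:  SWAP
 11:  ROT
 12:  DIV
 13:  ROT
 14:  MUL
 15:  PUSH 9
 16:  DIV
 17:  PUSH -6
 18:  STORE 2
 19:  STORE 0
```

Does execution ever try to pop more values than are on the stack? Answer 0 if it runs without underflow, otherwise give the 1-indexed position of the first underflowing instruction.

PUSH -6  -6
PUSH -2  -6 -2
DUP      -6 -2 -2
SWAP     -6 -2 -2
DUP      -6 -2 -2 -2
SWAP     -6 -2 -2 -2
ROT      -6 -2 -2 -2
SUB      -6 -2 0
ROT      -2 0 -6
SWAP     -2 -6 0
ROT      -6 0 -2
DIV      -6 0
ROT  — needs 3 operands, stack has 2 → underflow

13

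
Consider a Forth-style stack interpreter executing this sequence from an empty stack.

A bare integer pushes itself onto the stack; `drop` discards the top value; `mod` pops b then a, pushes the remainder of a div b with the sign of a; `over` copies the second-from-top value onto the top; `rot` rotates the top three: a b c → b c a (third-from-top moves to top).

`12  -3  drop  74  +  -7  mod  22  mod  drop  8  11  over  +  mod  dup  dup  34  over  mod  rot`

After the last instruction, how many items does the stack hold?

12    12
-3    12 -3
drop  12
74    12 74
+     86
-7    86 -7
mod   2
22    2 22
mod   2
drop  (empty)
8     8
11    8 11
over  8 11 8
+     8 19
mod   8
dup   8 8
dup   8 8 8
34    8 8 8 34
over  8 8 8 34 8
mod   8 8 8 2
rot   8 8 2 8

4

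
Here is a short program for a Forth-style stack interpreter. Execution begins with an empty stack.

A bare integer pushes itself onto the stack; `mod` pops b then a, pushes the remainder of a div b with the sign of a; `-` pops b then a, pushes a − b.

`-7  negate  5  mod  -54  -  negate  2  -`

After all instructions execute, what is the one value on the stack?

-7      [-7]
negate  [7]
5       [7, 5]
mod     [2]
-54     [2, -54]
-       [56]
negate  [-56]
2       [-56, 2]
-       [-58]

-58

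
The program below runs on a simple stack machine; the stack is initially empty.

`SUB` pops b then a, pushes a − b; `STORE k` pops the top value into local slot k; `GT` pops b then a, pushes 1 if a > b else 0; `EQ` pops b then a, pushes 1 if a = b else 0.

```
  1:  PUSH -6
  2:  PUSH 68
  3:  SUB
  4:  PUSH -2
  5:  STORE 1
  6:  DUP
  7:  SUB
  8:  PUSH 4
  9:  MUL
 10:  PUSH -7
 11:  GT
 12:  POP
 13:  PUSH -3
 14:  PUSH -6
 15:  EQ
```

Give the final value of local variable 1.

PUSH -6  [-6]
PUSH 68  [-6, 68]
SUB      [-74]
PUSH -2  [-74, -2]
STORE 1  [-74]
DUP      [-74, -74]
SUB      [0]
PUSH 4   [0, 4]
MUL      [0]
PUSH -7  [0, -7]
GT       [1]
POP      []
PUSH -3  [-3]
PUSH -6  [-3, -6]
EQ       [0]

-2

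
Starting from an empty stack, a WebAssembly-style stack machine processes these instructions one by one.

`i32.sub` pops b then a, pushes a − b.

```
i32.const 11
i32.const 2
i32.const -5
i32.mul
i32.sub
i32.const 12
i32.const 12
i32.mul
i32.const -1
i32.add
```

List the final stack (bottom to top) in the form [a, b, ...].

i32.const 11  11
i32.const 2   11 2
i32.const -5  11 2 -5
i32.mul       11 -10
i32.sub       21
i32.const 12  21 12
i32.const 12  21 12 12
i32.mul       21 144
i32.const -1  21 144 -1
i32.add       21 143

[21, 143]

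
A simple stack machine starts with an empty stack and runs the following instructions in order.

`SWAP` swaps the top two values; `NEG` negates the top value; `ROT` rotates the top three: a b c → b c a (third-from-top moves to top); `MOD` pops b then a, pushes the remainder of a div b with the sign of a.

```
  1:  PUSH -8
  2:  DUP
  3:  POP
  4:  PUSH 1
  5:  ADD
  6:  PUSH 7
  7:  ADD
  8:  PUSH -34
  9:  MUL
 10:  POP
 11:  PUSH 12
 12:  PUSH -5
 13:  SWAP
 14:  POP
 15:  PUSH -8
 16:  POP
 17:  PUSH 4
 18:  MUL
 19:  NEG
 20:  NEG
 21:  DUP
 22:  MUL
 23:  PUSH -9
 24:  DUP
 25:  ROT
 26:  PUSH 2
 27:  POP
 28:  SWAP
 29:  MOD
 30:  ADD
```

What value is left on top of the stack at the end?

PUSH -8  -> [-8]
DUP      -> [-8, -8]
POP      -> [-8]
PUSH 1   -> [-8, 1]
ADD      -> [-7]
PUSH 7   -> [-7, 7]
ADD      -> [0]
PUSH -34 -> [0, -34]
MUL      -> [0]
POP      -> []
PUSH 12  -> [12]
PUSH -5  -> [12, -5]
SWAP     -> [-5, 12]
POP      -> [-5]
PUSH -8  -> [-5, -8]
POP      -> [-5]
PUSH 4   -> [-5, 4]
MUL      -> [-20]
NEG      -> [20]
NEG      -> [-20]
DUP      -> [-20, -20]
MUL      -> [400]
PUSH -9  -> [400, -9]
DUP      -> [400, -9, -9]
ROT      -> [-9, -9, 400]
PUSH 2   -> [-9, -9, 400, 2]
POP      -> [-9, -9, 400]
SWAP     -> [-9, 400, -9]
MOD      -> [-9, 4]
ADD      -> [-5]

-5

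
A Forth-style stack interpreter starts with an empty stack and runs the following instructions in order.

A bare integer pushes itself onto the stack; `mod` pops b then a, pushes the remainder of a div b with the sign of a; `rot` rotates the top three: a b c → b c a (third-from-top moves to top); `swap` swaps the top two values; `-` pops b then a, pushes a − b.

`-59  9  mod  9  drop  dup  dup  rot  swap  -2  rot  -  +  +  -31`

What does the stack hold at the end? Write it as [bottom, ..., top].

[-7, -31]

-59  : -59
9    : -59 9
mod  : -5
9    : -5 9
drop : -5
dup  : -5 -5
dup  : -5 -5 -5
rot  : -5 -5 -5
swap : -5 -5 -5
-2   : -5 -5 -5 -2
rot  : -5 -5 -2 -5
-    : -5 -5 3
+    : -5 -2
+    : -7
-31  : -7 -31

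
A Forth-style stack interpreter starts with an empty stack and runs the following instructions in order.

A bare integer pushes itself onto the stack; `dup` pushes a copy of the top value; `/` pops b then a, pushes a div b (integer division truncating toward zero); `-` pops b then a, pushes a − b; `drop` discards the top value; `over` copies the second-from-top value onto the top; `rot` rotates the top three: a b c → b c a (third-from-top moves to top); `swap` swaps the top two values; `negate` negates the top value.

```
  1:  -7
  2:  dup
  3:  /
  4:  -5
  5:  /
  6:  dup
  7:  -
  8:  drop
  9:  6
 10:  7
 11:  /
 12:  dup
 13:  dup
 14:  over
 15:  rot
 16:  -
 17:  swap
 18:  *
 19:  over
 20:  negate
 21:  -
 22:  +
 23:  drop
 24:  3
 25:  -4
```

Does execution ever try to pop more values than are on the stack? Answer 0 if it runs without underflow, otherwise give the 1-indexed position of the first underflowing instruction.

-7     → [-7]
dup    → [-7, -7]
/      → [1]
-5     → [1, -5]
/      → [0]
dup    → [0, 0]
-      → [0]
drop   → []
6      → [6]
7      → [6, 7]
/      → [0]
dup    → [0, 0]
dup    → [0, 0, 0]
over   → [0, 0, 0, 0]
rot    → [0, 0, 0, 0]
-      → [0, 0, 0]
swap   → [0, 0, 0]
*      → [0, 0]
over   → [0, 0, 0]
negate → [0, 0, 0]
-      → [0, 0]
+      → [0]
drop   → []
3      → [3]
-4     → [3, -4]

0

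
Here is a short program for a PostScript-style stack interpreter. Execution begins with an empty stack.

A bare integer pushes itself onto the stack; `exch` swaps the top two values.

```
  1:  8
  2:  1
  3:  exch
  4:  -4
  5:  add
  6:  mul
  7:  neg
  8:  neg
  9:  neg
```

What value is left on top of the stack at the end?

-4

8     8
1     8 1
exch  1 8
-4    1 8 -4
add   1 4
mul   4
neg   -4
neg   4
neg   -4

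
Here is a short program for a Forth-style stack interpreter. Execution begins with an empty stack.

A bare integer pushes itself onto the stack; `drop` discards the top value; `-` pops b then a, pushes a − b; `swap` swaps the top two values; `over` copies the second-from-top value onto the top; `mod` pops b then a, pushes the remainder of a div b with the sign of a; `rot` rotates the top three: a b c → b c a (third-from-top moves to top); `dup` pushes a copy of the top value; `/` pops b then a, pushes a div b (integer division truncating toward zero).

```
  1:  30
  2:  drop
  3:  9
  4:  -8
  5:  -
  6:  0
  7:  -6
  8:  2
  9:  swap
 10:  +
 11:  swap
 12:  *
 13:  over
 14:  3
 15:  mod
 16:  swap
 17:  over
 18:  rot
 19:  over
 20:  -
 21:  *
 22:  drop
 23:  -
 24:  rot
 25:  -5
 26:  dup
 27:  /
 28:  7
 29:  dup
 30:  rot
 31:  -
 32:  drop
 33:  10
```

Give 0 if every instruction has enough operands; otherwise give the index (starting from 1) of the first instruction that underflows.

30   : [30]
drop : []
9    : [9]
-8   : [9, -8]
-    : [17]
0    : [17, 0]
-6   : [17, 0, -6]
2    : [17, 0, -6, 2]
swap : [17, 0, 2, -6]
+    : [17, 0, -4]
swap : [17, -4, 0]
*    : [17, 0]
over : [17, 0, 17]
3    : [17, 0, 17, 3]
mod  : [17, 0, 2]
swap : [17, 2, 0]
over : [17, 2, 0, 2]
rot  : [17, 0, 2, 2]
over : [17, 0, 2, 2, 2]
-    : [17, 0, 2, 0]
*    : [17, 0, 0]
drop : [17, 0]
-    : [17]
rot  — needs 3 operands, stack has 1 → underflow

24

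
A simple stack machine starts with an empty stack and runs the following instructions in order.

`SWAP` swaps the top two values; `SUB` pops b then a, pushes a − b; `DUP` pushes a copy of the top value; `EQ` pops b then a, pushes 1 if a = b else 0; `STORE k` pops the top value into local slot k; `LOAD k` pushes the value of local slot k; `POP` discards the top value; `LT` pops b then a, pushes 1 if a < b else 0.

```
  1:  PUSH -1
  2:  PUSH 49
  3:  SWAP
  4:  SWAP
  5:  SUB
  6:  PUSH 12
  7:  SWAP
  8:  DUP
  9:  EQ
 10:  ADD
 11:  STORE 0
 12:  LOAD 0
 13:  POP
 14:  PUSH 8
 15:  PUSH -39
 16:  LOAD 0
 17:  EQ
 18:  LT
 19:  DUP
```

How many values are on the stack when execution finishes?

PUSH -1   [-1]
PUSH 49   [-1, 49]
SWAP      [49, -1]
SWAP      [-1, 49]
SUB       [-50]
PUSH 12   [-50, 12]
SWAP      [12, -50]
DUP       [12, -50, -50]
EQ        [12, 1]
ADD       [13]
STORE 0   []
LOAD 0    [13]
POP       []
PUSH 8    [8]
PUSH -39  [8, -39]
LOAD 0    [8, -39, 13]
EQ        [8, 0]
LT        [0]
DUP       [0, 0]

2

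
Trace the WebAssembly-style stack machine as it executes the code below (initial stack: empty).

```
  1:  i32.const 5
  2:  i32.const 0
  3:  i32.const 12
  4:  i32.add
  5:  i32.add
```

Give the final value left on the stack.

i32.const 5  -> 5
i32.const 0  -> 5 0
i32.const 12 -> 5 0 12
i32.add      -> 5 12
i32.add      -> 17

17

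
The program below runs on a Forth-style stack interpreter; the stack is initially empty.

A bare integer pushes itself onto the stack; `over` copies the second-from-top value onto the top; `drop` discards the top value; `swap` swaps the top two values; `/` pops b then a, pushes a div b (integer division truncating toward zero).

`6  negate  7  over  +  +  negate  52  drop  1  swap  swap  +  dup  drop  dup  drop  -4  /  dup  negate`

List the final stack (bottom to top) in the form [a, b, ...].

6      → 6
negate → -6
7      → -6 7
over   → -6 7 -6
+      → -6 1
+      → -5
negate → 5
52     → 5 52
drop   → 5
1      → 5 1
swap   → 1 5
swap   → 5 1
+      → 6
dup    → 6 6
drop   → 6
dup    → 6 6
drop   → 6
-4     → 6 -4
/      → -1
dup    → -1 -1
negate → -1 1

[-1, 1]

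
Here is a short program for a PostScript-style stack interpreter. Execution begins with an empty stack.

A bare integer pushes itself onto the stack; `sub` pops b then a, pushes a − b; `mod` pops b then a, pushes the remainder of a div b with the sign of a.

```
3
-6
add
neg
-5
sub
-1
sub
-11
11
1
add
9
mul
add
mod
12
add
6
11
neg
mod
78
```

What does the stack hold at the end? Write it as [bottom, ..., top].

3   → [3]
-6  → [3, -6]
add → [-3]
neg → [3]
-5  → [3, -5]
sub → [8]
-1  → [8, -1]
sub → [9]
-11 → [9, -11]
11  → [9, -11, 11]
1   → [9, -11, 11, 1]
add → [9, -11, 12]
9   → [9, -11, 12, 9]
mul → [9, -11, 108]
add → [9, 97]
mod → [9]
12  → [9, 12]
add → [21]
6   → [21, 6]
11  → [21, 6, 11]
neg → [21, 6, -11]
mod → [21, 6]
78  → [21, 6, 78]

[21, 6, 78]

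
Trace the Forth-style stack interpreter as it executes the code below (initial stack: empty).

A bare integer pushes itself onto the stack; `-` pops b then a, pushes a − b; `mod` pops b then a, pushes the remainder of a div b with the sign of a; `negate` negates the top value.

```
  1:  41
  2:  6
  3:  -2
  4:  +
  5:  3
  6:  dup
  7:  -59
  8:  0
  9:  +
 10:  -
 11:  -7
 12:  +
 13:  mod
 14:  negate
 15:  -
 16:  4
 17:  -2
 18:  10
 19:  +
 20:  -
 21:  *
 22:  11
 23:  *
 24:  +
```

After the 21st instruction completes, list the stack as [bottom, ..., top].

41     → [41]
6      → [41, 6]
-2     → [41, 6, -2]
+      → [41, 4]
3      → [41, 4, 3]
dup    → [41, 4, 3, 3]
-59    → [41, 4, 3, 3, -59]
0      → [41, 4, 3, 3, -59, 0]
+      → [41, 4, 3, 3, -59]
-      → [41, 4, 3, 62]
-7     → [41, 4, 3, 62, -7]
+      → [41, 4, 3, 55]
mod    → [41, 4, 3]
negate → [41, 4, -3]
-      → [41, 7]
4      → [41, 7, 4]
-2     → [41, 7, 4, -2]
10     → [41, 7, 4, -2, 10]
+      → [41, 7, 4, 8]
-      → [41, 7, -4]
*      → [41, -28]

[41, -28]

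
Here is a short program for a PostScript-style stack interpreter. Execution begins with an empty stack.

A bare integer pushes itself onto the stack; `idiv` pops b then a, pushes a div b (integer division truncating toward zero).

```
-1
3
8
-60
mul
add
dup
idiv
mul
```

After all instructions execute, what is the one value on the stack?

-1

-1   → -1
3    → -1 3
8    → -1 3 8
-60  → -1 3 8 -60
mul  → -1 3 -480
add  → -1 -477
dup  → -1 -477 -477
idiv → -1 1
mul  → -1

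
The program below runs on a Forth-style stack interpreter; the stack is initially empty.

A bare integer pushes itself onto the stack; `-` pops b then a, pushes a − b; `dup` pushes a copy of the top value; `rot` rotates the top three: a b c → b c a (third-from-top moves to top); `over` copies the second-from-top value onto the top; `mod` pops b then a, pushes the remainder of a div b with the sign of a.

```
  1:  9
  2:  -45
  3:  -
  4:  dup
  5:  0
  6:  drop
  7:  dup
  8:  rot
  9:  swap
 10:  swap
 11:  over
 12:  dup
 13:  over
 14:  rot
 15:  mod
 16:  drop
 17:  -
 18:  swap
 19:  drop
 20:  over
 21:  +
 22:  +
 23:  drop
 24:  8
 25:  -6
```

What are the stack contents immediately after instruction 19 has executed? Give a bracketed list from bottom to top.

[54, 0]

9    → 9
-45  → 9 -45
-    → 54
dup  → 54 54
0    → 54 54 0
drop → 54 54
dup  → 54 54 54
rot  → 54 54 54
swap → 54 54 54
swap → 54 54 54
over → 54 54 54 54
dup  → 54 54 54 54 54
over → 54 54 54 54 54 54
rot  → 54 54 54 54 54 54
mod  → 54 54 54 54 0
drop → 54 54 54 54
-    → 54 54 0
swap → 54 0 54
drop → 54 0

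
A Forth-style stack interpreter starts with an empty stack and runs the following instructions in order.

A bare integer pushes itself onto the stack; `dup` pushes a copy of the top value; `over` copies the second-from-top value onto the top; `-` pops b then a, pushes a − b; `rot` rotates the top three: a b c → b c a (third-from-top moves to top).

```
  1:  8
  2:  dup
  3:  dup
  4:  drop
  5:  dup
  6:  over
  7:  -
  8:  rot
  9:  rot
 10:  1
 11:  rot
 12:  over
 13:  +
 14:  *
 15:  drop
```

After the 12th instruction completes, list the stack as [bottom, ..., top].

[0, 8, 1, 8, 1]

8    -> 8
dup  -> 8 8
dup  -> 8 8 8
drop -> 8 8
dup  -> 8 8 8
over -> 8 8 8 8
-    -> 8 8 0
rot  -> 8 0 8
rot  -> 0 8 8
1    -> 0 8 8 1
rot  -> 0 8 1 8
over -> 0 8 1 8 1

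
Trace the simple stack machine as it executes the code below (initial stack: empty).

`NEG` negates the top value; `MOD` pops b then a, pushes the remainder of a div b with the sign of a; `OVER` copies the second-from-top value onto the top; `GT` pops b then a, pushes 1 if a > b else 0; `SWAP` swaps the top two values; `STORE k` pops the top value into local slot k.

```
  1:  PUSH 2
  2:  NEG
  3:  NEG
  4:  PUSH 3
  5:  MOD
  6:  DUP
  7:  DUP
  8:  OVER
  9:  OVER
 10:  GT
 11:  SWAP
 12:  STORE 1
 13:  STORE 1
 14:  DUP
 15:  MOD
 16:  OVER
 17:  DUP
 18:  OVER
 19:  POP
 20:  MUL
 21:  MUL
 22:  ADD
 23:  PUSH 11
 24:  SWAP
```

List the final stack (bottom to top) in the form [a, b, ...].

[11, 2]

PUSH 2  : [2]
NEG     : [-2]
NEG     : [2]
PUSH 3  : [2, 3]
MOD     : [2]
DUP     : [2, 2]
DUP     : [2, 2, 2]
OVER    : [2, 2, 2, 2]
OVER    : [2, 2, 2, 2, 2]
GT      : [2, 2, 2, 0]
SWAP    : [2, 2, 0, 2]
STORE 1 : [2, 2, 0]
STORE 1 : [2, 2]
DUP     : [2, 2, 2]
MOD     : [2, 0]
OVER    : [2, 0, 2]
DUP     : [2, 0, 2, 2]
OVER    : [2, 0, 2, 2, 2]
POP     : [2, 0, 2, 2]
MUL     : [2, 0, 4]
MUL     : [2, 0]
ADD     : [2]
PUSH 11 : [2, 11]
SWAP    : [11, 2]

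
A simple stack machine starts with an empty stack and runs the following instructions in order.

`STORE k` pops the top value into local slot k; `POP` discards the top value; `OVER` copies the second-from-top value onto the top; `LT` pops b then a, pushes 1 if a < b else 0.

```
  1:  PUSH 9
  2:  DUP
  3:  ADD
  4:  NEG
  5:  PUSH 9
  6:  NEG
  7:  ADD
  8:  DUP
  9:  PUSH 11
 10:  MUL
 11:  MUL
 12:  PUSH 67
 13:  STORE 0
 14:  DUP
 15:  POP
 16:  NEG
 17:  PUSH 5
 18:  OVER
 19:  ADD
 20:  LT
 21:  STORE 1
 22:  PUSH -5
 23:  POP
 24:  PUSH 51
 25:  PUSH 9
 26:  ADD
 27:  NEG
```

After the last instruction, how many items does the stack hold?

1

PUSH 9   9
DUP      9 9
ADD      18
NEG      -18
PUSH 9   -18 9
NEG      -18 -9
ADD      -27
DUP      -27 -27
PUSH 11  -27 -27 11
MUL      -27 -297
MUL      8019
PUSH 67  8019 67
STORE 0  8019
DUP      8019 8019
POP      8019
NEG      -8019
PUSH 5   -8019 5
OVER     -8019 5 -8019
ADD      -8019 -8014
LT       1
STORE 1  (empty)
PUSH -5  -5
POP      (empty)
PUSH 51  51
PUSH 9   51 9
ADD      60
NEG      -60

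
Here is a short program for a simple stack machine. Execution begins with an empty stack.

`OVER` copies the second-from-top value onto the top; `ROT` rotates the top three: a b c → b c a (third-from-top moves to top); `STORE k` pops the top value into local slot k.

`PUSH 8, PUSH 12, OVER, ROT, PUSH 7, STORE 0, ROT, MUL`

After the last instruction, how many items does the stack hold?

2

PUSH 8  : [8]
PUSH 12 : [8, 12]
OVER    : [8, 12, 8]
ROT     : [12, 8, 8]
PUSH 7  : [12, 8, 8, 7]
STORE 0 : [12, 8, 8]
ROT     : [8, 8, 12]
MUL     : [8, 96]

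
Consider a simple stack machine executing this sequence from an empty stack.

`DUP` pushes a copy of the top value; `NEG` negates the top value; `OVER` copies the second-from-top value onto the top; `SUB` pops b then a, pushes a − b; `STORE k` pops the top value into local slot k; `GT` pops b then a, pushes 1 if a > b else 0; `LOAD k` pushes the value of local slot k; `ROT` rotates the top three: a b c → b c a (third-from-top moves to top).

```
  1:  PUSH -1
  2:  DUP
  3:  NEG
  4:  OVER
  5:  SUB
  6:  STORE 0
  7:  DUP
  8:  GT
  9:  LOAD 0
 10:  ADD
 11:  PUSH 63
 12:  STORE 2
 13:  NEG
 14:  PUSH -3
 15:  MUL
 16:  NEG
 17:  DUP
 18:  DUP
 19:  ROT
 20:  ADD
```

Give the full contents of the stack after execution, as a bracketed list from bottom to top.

[-6, -12]

PUSH -1  -1
DUP      -1 -1
NEG      -1 1
OVER     -1 1 -1
SUB      -1 2
STORE 0  -1
DUP      -1 -1
GT       0
LOAD 0   0 2
ADD      2
PUSH 63  2 63
STORE 2  2
NEG      -2
PUSH -3  -2 -3
MUL      6
NEG      -6
DUP      -6 -6
DUP      -6 -6 -6
ROT      -6 -6 -6
ADD      -6 -12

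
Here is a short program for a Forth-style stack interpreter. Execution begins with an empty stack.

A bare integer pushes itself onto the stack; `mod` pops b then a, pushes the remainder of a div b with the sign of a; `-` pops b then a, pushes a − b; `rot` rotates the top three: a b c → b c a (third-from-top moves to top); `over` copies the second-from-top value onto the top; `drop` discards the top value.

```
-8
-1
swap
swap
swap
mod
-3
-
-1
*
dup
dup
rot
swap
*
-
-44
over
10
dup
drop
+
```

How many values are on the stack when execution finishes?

-8   -> -8
-1   -> -8 -1
swap -> -1 -8
swap -> -8 -1
swap -> -1 -8
mod  -> -1
-3   -> -1 -3
-    -> 2
-1   -> 2 -1
*    -> -2
dup  -> -2 -2
dup  -> -2 -2 -2
rot  -> -2 -2 -2
swap -> -2 -2 -2
*    -> -2 4
-    -> -6
-44  -> -6 -44
over -> -6 -44 -6
10   -> -6 -44 -6 10
dup  -> -6 -44 -6 10 10
drop -> -6 -44 -6 10
+    -> -6 -44 4

3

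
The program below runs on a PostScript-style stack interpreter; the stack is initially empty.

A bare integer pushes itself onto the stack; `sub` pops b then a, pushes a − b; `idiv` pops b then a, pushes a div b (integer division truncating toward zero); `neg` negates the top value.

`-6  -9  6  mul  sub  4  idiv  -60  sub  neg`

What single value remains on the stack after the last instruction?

-72

-6   -> -6
-9   -> -6 -9
6    -> -6 -9 6
mul  -> -6 -54
sub  -> 48
4    -> 48 4
idiv -> 12
-60  -> 12 -60
sub  -> 72
neg  -> -72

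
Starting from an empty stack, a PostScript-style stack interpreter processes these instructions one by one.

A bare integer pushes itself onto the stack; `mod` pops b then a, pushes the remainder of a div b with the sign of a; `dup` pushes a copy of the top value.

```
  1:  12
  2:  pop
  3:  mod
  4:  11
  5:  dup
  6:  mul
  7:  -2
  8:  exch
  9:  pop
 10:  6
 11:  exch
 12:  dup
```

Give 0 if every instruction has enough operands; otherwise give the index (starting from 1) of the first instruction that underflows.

3

12   [12]
pop  []
mod  — needs 2 operands, stack has 0 → underflow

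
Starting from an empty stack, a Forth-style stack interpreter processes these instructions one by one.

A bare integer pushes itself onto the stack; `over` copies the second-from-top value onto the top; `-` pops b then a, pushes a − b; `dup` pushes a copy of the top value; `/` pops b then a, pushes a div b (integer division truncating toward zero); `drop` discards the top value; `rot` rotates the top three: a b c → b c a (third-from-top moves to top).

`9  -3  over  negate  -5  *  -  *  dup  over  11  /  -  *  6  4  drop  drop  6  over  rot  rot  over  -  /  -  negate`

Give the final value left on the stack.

-169777

9      → 9
-3     → 9 -3
over   → 9 -3 9
negate → 9 -3 -9
-5     → 9 -3 -9 -5
*      → 9 -3 45
-      → 9 -48
*      → -432
dup    → -432 -432
over   → -432 -432 -432
11     → -432 -432 -432 11
/      → -432 -432 -39
-      → -432 -393
*      → 169776
6      → 169776 6
4      → 169776 6 4
drop   → 169776 6
drop   → 169776
6      → 169776 6
over   → 169776 6 169776
rot    → 6 169776 169776
rot    → 169776 169776 6
over   → 169776 169776 6 169776
-      → 169776 169776 -169770
/      → 169776 -1
-      → 169777
negate → -169777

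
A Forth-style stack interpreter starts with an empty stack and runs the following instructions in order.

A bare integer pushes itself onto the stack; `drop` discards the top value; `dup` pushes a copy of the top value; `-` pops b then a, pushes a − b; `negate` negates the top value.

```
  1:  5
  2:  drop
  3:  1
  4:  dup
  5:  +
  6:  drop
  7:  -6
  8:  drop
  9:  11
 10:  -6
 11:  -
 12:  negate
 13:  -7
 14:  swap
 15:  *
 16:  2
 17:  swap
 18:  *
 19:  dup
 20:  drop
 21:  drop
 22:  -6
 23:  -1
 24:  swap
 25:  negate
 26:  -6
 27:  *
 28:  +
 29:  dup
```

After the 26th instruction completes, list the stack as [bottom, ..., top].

5      -> 5
drop   -> (empty)
1      -> 1
dup    -> 1 1
+      -> 2
drop   -> (empty)
-6     -> -6
drop   -> (empty)
11     -> 11
-6     -> 11 -6
-      -> 17
negate -> -17
-7     -> -17 -7
swap   -> -7 -17
*      -> 119
2      -> 119 2
swap   -> 2 119
*      -> 238
dup    -> 238 238
drop   -> 238
drop   -> (empty)
-6     -> -6
-1     -> -6 -1
swap   -> -1 -6
negate -> -1 6
-6     -> -1 6 -6

[-1, 6, -6]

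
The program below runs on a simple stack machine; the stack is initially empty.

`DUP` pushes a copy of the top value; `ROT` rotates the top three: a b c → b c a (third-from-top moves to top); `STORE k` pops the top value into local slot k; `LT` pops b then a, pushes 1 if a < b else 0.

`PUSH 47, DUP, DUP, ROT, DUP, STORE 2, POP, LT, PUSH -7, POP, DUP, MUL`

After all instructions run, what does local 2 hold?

47

PUSH 47 -> 47
DUP     -> 47 47
DUP     -> 47 47 47
ROT     -> 47 47 47
DUP     -> 47 47 47 47
STORE 2 -> 47 47 47
POP     -> 47 47
LT      -> 0
PUSH -7 -> 0 -7
POP     -> 0
DUP     -> 0 0
MUL     -> 0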